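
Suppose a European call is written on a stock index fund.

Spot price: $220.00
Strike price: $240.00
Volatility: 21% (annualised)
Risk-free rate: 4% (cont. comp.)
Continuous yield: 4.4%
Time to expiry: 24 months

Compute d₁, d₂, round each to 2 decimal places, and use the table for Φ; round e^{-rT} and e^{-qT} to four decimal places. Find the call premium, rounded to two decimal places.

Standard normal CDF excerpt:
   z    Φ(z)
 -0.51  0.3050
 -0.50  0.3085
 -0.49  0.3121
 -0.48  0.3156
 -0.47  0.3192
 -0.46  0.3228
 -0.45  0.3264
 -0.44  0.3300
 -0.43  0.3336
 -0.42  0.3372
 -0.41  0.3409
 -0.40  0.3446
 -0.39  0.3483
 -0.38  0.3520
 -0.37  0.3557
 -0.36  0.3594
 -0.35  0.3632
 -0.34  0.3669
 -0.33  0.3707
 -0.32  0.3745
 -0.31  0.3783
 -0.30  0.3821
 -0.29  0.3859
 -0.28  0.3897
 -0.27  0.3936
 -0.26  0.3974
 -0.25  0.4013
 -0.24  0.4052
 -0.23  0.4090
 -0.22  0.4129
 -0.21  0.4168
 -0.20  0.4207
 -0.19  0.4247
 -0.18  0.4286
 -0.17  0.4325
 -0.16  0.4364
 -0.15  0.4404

σ√T = 0.21·√2 = 0.2970
ln(S/K) + (r − q + σ²/2)T = ln(220/240) + (0.04 − 0.044 + 0.21²/2)·2 = -0.0870 + 0.0361 = -0.0509
d₁ = -0.0509 / 0.2970 = -0.1714 → -0.17
d₂ = d₁ − σ√T = -0.1714 − 0.2970 = -0.4684 → -0.47
exp(−qT) = exp(−0.044·2) = 0.9158;  exp(−rT) = exp(−0.04·2) = 0.9231
N(d₁) = N(-0.17) = 0.4325;  N(d₂) = N(-0.47) = 0.3192
C = 220·0.9158·0.4325 − 240·0.9231·0.3192 = 87.1384 − 70.7168 = 16.4215

$16.42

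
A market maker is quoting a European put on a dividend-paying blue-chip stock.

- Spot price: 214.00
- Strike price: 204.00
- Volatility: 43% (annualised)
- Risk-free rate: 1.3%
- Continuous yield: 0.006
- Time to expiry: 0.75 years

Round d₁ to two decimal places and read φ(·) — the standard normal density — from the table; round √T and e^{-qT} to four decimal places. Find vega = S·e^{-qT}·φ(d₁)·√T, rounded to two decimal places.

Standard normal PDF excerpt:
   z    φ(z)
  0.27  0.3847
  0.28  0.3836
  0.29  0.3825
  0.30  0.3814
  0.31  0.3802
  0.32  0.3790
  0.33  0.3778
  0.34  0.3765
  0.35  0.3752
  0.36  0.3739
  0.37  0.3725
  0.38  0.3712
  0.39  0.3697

69.70

σ√T = 0.43 × 0.8660 = 0.3724
d₁ = [ln(214/204) + (0.013 − 0.006 + 0.43²/2)·0.75] / 0.3724 = [0.0479 + 0.0746] / 0.3724 = 0.3288 ≈ 0.33
√T = √0.75 = 0.8660
φ(d₁) = φ(0.33) = 0.3778
exp(−qT) = exp(−0.006·0.75) = 0.9955
vega = S·exp(−qT)·φ(d₁)·√T = 214·0.9955·0.3778·0.8660 = 69.7003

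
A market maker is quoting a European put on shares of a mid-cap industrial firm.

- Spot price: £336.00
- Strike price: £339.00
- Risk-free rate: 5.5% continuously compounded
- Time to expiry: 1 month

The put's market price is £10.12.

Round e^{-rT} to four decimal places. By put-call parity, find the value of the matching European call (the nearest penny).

e^(−rT) = e^(−0.055·0.08333) = 0.9954
Put-call parity: C − P = S − K·e^(−rT) = 336 − 339·0.9954 = 336 − 337.4406 = -1.4406
C = P + (C − P) = 10.12 + (-1.4406) = 8.6794

£8.68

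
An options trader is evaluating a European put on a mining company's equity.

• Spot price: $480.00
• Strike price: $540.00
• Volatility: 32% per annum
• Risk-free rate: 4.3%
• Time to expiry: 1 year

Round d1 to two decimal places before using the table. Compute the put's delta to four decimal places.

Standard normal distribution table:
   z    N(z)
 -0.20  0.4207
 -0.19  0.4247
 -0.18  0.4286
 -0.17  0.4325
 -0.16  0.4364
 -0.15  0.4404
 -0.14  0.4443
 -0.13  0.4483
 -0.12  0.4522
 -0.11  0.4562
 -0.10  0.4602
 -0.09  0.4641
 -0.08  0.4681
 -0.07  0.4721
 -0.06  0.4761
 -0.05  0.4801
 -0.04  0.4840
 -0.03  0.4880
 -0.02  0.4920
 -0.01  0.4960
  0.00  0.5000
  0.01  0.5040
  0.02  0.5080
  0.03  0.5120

σ√T = 0.32·√1 = 0.3200
d₁ = [ln(480/540) + (0.043 + ½·0.32²)·1] / (σ√T) = (-0.1178 + 0.0942) / 0.3200 = -0.0737 which rounds to -0.07
N(d₁) = N(-0.07) = 0.4721
Δ_put = N(d₁) − 1 = 0.4721 − 1 = -0.5279

-0.5279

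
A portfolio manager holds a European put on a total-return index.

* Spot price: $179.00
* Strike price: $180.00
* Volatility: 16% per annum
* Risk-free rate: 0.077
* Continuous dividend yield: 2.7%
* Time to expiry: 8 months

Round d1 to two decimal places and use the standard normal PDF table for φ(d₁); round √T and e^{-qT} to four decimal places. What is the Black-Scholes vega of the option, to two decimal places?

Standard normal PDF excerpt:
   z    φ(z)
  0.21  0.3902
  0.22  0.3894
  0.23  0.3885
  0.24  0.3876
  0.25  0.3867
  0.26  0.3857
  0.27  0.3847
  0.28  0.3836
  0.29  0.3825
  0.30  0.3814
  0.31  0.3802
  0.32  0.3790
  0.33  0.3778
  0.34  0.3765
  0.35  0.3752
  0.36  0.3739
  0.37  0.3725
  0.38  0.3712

σ√T = 0.16·√0.6667 = 0.1306
ln(S/K) + (r − q + σ²/2)T = ln(179/180) + (0.077 − 0.027 + 0.16²/2)·0.6667 = -0.0056 + 0.0419 = 0.0363
d₁ = 0.0363 / 0.1306 = 0.2778 ≈ 0.28
√T = √0.6667 = 0.8165
φ(d₁) = φ(0.28) = 0.3836
e^(−qT) = e^(−0.027·0.6667) = 0.9822
vega = S·e^(−qT)·φ(d₁)·√T = 179·0.9822·0.3836·0.8165 = 55.0665

55.07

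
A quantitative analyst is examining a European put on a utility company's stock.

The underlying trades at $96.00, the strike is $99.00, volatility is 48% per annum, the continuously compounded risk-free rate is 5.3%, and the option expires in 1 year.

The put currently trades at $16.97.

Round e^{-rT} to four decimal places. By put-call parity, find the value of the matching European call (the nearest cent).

$19.08

e^(−rT) = e^(−0.053·1) = 0.9484
Put-call parity: C − P = S − K·e^(−rT) = 96 − 99·0.9484 = 96 − 93.8916 = 2.1084
C = P + (C − P) = 16.97 + (2.1084) = 19.0784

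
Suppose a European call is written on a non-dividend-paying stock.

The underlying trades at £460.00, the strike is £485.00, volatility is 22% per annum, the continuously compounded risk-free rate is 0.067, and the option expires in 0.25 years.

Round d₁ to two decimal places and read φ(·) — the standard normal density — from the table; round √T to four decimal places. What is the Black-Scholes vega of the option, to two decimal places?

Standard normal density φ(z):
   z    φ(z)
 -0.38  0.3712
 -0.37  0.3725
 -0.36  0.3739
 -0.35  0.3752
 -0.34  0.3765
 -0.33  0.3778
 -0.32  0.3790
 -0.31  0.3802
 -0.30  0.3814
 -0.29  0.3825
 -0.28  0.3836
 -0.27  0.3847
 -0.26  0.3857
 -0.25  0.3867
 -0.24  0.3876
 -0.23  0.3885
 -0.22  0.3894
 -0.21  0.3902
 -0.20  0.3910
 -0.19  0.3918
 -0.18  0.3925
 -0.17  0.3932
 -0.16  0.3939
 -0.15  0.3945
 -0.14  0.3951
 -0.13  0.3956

T = 0.25;  σ√T = 0.1100
d₁ = [ln(460/485) + (0.067 + 0.22²/2)·0.25] / 0.1100 = [-0.0529 + 0.0228] / 0.1100 = -0.2738 → -0.27
√T = √0.25 = 0.5000
φ(d₁) = φ(-0.27) = 0.3847
vega = S·φ(d₁)·√T = 460·0.3847·0.5000 = 88.4810

88.48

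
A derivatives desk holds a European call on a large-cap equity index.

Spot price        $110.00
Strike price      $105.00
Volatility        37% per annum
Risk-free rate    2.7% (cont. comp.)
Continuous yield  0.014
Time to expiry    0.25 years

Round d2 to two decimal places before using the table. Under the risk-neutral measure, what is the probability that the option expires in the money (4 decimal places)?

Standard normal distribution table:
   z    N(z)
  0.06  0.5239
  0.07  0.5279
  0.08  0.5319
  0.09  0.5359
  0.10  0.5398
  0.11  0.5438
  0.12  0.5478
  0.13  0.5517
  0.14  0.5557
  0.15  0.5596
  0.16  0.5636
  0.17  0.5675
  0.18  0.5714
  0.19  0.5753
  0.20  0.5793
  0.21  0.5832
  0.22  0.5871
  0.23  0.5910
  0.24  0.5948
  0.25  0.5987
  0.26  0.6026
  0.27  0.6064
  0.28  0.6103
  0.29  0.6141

σ√T = 0.37 × 0.5000 = 0.1850
d₁ = [ln(110/105) + (0.027 − 0.014 + 0.37²/2)·0.25] / 0.1850 = [0.0465 + 0.0204] / 0.1850 = 0.3615 ⇒ 0.36
d₂ = d₁ − σ√T = 0.3615 − 0.1850 = 0.1765 ⇒ 0.18
Pr(exercise) under Q = N(d₂) = 0.5714

0.5714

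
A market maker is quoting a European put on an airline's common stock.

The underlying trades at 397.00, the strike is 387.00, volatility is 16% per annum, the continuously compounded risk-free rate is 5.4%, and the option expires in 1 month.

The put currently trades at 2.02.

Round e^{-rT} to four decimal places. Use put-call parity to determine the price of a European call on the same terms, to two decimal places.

13.76

e^(−rT) = e^(−0.054·0.08333) = 0.9955
Put-call parity: C − P = S − K·e^(−rT) = 397 − 387·0.9955 = 397 − 385.2585 = 11.7415
C = P + (C − P) = 2.02 + (11.7415) = 13.7615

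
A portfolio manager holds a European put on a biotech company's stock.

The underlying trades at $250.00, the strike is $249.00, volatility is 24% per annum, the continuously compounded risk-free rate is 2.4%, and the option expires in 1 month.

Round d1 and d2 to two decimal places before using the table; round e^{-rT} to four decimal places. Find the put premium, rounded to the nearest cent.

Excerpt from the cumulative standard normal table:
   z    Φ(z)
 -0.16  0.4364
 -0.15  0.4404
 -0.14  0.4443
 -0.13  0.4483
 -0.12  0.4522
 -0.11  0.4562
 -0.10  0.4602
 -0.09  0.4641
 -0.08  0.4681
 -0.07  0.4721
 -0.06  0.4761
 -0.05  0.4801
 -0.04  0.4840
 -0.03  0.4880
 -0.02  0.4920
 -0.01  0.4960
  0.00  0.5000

$6.26

σ√T = 0.24·√0.08333 = 0.0693
d₁ = [ln(250/249) + (0.024 + 0.24²/2)·0.08333] / 0.0693 = [0.0040 + 0.0044] / 0.0693 = 0.1214 ⇒ 0.12
d₂ = d₁ − σ√T = 0.1214 − 0.0693 = 0.0521 ⇒ 0.05
e^(−rT) = e^(−0.024·0.08333) = 0.9980
N(−d₂) = N(-0.05) = 0.4801;  N(−d₁) = N(-0.12) = 0.4522
P = 249·0.9980·0.4801 − 250·0.4522 = 119.3058 − 113.0500 = 6.2558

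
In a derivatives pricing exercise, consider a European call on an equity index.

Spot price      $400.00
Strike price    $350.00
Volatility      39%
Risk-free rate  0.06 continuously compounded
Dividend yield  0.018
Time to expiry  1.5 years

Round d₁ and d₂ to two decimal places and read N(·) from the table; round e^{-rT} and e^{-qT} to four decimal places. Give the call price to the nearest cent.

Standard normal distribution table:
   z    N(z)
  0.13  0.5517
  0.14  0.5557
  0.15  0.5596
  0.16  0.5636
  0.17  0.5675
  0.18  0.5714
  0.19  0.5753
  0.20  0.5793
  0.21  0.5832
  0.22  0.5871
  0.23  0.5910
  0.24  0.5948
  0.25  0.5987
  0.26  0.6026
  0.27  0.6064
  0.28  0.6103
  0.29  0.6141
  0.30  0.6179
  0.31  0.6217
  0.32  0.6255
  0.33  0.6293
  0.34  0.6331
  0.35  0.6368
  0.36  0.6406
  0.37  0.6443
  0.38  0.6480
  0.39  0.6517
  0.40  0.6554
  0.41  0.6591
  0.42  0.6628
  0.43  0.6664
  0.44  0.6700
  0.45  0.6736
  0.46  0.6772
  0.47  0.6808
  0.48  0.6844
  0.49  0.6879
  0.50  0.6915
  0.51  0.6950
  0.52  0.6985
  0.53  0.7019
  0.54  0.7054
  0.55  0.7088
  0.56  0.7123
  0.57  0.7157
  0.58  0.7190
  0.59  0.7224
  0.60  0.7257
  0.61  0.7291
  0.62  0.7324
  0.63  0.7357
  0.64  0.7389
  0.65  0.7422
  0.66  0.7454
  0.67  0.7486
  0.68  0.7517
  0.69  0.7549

σ√T = 0.39·√1.5 = 0.4777
d₁ = [ln(400/350) + (0.06 − 0.018 + ½·0.39²)·1.5] / (σ√T) = (0.1335 + 0.1771) / 0.4777 = 0.6503 ≈ 0.65
d₂ = 0.6503 − 0.4777 = 0.1726 ≈ 0.17
e^(−qT) = e^(−0.018·1.5) = 0.9734;  e^(−rT) = e^(−0.06·1.5) = 0.9139
N(d₁) = N(0.65) = 0.7422;  N(d₂) = N(0.17) = 0.5675
C = 400·0.9734·0.7422 − 350·0.9139·0.5675 = 288.9830 − 181.5234 = 107.4596

$107.46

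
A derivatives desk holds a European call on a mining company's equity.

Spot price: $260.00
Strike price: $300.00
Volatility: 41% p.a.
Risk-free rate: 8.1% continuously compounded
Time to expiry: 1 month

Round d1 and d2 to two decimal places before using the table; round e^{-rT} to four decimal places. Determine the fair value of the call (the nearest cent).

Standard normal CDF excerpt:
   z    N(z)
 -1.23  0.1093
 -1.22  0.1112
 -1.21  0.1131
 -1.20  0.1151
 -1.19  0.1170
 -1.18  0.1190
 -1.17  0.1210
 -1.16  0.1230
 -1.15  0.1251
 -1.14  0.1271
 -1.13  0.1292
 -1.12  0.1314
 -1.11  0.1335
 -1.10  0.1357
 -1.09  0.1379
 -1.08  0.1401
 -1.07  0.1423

$2.15

σ√T = 0.41 × 0.2887 = 0.1184
d₁ = [ln(260/300) + (0.081 + 0.41²/2)·0.08333] / 0.1184 = [-0.1431 + 0.0138] / 0.1184 = -1.0929 → -1.09
d₂ = d₁ − σ√T = -1.0929 − 0.1184 = -1.2112 → -1.21
exp(−rT) = exp(−0.081·0.08333) = 0.9933
N(d₁) = N(-1.09) = 0.1379;  N(d₂) = N(-1.21) = 0.1131
C = 260·0.1379 − 300·0.9933·0.1131 = 35.8540 − 33.7027 = 2.1513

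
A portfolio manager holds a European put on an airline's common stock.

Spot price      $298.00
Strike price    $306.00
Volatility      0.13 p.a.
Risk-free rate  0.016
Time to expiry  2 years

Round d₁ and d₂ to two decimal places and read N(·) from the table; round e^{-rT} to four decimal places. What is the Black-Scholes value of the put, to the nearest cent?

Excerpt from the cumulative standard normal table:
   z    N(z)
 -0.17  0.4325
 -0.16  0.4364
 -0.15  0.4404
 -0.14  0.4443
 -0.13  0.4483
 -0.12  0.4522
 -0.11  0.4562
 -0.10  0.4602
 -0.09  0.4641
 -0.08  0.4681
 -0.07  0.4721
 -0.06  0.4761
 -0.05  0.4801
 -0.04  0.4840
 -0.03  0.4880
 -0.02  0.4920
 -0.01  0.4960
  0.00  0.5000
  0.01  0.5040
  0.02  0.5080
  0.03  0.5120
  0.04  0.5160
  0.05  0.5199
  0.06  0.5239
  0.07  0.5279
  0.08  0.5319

$20.51

T = 2;  σ√T = 0.1838
d₁ = [ln(298/306) + (0.016 + 0.13²/2)·2] / 0.1838 = [-0.0265 + 0.0489] / 0.1838 = 0.1219 → 0.12
d₂ = d₁ − σ√T = 0.1219 − 0.1838 = -0.0620 → -0.06
exp(−rT) = exp(−0.016·2) = 0.9685
N(−d₂) = N(0.06) = 0.5239;  N(−d₁) = N(-0.12) = 0.4522
P = 306·0.9685·0.5239 − 298·0.4522 = 155.2635 − 134.7556 = 20.5079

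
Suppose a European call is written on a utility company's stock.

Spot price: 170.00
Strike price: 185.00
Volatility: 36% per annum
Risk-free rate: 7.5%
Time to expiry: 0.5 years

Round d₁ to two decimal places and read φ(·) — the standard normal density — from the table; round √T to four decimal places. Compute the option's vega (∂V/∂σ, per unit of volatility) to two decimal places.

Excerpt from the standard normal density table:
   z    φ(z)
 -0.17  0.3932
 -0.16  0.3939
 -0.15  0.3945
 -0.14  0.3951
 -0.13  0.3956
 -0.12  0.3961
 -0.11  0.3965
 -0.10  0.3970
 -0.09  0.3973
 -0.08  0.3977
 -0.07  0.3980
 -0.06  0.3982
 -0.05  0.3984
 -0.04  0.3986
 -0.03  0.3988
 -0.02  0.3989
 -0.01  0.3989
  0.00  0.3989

47.87

σ√T = 0.36 × 0.7071 = 0.2546
d₁ = [ln(170/185) + (0.075 + 0.36²/2)·0.5] / 0.2546 = [-0.0846 + 0.0699] / 0.2546 = -0.0576 ⇒ -0.06
√T = √0.5 = 0.7071
φ(d₁) = φ(-0.06) = 0.3982
vega = S·φ(d₁)·√T = 170·0.3982·0.7071 = 47.8664
(The put has the same vega.)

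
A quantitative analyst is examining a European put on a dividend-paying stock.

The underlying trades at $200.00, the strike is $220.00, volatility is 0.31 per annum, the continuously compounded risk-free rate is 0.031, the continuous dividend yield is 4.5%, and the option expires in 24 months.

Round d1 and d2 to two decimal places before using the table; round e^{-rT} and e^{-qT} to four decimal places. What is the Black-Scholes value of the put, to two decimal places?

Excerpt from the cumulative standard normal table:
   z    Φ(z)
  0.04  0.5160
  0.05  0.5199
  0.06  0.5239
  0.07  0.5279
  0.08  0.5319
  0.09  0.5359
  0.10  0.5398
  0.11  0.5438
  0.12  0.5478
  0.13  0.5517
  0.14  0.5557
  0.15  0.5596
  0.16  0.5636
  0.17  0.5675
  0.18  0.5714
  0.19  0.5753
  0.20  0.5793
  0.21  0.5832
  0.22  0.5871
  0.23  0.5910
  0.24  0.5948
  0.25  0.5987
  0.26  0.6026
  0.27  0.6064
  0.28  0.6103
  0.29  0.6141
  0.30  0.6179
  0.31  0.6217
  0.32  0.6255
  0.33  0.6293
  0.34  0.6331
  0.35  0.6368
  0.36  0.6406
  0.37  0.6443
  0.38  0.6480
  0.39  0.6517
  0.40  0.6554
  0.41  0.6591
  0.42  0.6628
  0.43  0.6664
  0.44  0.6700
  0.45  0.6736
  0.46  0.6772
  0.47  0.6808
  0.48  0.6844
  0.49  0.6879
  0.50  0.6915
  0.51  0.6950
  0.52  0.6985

σ√T = 0.31·√2 = 0.4384
d₁ = [ln(200/220) + (0.031 − 0.045 + 0.31²/2)·2] / 0.4384 = [-0.0953 + 0.0681] / 0.4384 = -0.0621 ⇒ -0.06
d₂ = d₁ − σ√T = -0.0621 − 0.4384 = -0.5005 ⇒ -0.50
exp(−qT) = exp(−0.045·2) = 0.9139;  exp(−rT) = exp(−0.031·2) = 0.9399
P = 220·0.9399·N(0.50) − 200·0.9139·N(0.06) = 220·0.9399·0.6915 − 200·0.9139·0.5239 = 142.9870 − 95.7584 = 47.2285

$47.23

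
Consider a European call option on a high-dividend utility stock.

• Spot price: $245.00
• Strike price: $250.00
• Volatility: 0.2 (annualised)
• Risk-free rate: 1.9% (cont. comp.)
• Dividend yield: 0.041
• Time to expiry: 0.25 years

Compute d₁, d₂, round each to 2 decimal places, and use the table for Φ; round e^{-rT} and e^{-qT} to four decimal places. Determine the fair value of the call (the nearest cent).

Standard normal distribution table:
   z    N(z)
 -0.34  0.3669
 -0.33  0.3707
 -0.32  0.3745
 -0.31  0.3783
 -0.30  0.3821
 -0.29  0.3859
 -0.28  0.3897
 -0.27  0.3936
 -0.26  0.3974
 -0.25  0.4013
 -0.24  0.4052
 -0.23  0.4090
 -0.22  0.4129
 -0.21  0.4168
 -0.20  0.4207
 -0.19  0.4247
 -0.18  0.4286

$6.94

σ√T = 0.2 × 0.5000 = 0.1000
ln(S/K) + (r − q + σ²/2)T = ln(245/250) + (0.019 − 0.041 + 0.2²/2)·0.25 = -0.0202 − 0.0005 = -0.0207
d₁ = -0.0207 / 0.1000 = -0.2070 ⇒ -0.21
d₂ = d₁ − σ√T = -0.2070 − 0.1000 = -0.3070 ⇒ -0.31
e^(−qT) = e^(−0.041·0.25) = 0.9898;  e^(−rT) = e^(−0.019·0.25) = 0.9953
N(d₁) = N(-0.21) = 0.4168;  N(d₂) = N(-0.31) = 0.3783
C = 245·0.9898·0.4168 − 250·0.9953·0.3783 = 101.0744 − 94.1305 = 6.9439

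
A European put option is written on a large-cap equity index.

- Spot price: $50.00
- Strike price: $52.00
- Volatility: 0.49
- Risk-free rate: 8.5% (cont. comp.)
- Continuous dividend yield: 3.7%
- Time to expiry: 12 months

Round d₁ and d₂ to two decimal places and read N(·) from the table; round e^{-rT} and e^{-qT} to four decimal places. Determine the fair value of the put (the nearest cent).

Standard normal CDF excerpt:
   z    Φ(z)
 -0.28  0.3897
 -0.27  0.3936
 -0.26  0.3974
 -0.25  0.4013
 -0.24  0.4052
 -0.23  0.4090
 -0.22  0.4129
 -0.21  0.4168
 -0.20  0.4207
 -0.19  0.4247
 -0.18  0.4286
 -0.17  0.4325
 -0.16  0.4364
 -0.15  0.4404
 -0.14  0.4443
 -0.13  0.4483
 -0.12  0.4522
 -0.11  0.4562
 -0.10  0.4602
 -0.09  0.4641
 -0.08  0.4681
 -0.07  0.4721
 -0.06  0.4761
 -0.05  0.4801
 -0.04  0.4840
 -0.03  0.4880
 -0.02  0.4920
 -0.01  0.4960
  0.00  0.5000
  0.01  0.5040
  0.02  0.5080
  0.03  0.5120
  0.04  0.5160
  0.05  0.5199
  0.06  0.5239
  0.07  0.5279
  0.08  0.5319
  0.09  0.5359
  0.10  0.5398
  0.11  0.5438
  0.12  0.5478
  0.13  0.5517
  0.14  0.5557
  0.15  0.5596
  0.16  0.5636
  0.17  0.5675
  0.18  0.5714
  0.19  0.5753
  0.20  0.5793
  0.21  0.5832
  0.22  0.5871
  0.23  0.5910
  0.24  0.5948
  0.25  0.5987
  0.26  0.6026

T = 1;  σ√T = 0.4900
ln(S/K) + (r − q + σ²/2)T = ln(50/52) + (0.085 − 0.037 + 0.49²/2)·1 = -0.0392 + 0.1681 = 0.1288
d₁ = 0.1288 / 0.4900 = 0.2629 which rounds to 0.26
d₂ = d₁ − σ√T = 0.2629 − 0.4900 = -0.2271 which rounds to -0.23
e^(−qT) = e^(−0.037·1) = 0.9637;  e^(−rT) = e^(−0.085·1) = 0.9185
N(−d₂) = N(0.23) = 0.5910;  N(−d₁) = N(-0.26) = 0.3974
P = 52·0.9185·0.5910 − 50·0.9637·0.3974 = 28.2273 − 19.1487 = 9.0786

$9.08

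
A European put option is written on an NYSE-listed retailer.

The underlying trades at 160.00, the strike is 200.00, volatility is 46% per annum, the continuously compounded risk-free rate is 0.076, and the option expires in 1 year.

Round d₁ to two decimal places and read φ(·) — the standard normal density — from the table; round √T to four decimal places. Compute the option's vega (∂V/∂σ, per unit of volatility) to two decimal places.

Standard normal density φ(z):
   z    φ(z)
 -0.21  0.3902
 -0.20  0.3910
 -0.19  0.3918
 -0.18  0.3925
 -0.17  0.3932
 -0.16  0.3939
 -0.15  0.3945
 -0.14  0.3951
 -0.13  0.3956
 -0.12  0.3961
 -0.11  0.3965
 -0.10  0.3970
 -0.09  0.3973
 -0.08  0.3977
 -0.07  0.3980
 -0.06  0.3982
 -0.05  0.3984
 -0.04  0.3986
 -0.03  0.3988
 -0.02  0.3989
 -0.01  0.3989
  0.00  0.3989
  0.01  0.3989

T = 1;  σ√T = 0.4600
d₁ = [ln(160/200) + (0.076 + 0.46²/2)·1] / 0.4600 = [-0.2231 + 0.1818] / 0.4600 = -0.0899 ⇒ -0.09
√T = √1 = 1.0000
φ(d₁) = φ(-0.09) = 0.3973
vega = S·φ(d₁)·√T = 160·0.3973·1.0000 = 63.5680
(The call has the same vega.)

63.57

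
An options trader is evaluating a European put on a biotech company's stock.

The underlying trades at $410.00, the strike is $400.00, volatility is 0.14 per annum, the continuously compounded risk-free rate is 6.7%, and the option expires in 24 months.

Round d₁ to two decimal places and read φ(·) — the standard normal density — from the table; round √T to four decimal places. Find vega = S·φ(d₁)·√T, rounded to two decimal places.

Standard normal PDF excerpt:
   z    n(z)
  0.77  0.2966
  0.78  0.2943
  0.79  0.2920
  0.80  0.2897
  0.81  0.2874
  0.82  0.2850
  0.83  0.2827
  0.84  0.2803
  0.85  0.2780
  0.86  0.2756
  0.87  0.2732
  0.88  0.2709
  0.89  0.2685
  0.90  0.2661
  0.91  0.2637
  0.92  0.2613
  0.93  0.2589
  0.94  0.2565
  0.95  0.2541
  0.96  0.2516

σ√T = 0.14 × 1.4142 = 0.1980
d₁ = [ln(410/400) + (0.067 + 0.14²/2)·2] / 0.1980 = [0.0247 + 0.1536] / 0.1980 = 0.9005 which rounds to 0.90
√T = √2 = 1.4142
φ(d₁) = φ(0.90) = 0.2661
vega = S·φ(d₁)·√T = 410·0.2661·1.4142 = 154.2906

154.29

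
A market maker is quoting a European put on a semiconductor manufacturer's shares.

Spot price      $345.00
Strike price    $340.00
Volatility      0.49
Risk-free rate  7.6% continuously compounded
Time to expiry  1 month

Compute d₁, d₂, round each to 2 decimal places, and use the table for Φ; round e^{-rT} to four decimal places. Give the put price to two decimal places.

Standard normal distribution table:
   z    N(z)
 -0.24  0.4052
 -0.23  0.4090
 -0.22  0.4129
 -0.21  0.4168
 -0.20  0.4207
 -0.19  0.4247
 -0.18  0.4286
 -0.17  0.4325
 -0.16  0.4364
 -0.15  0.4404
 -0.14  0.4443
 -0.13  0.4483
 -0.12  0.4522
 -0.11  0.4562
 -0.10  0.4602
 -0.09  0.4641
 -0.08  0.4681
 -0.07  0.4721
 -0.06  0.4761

$15.70

σ√T = 0.49 × 0.2887 = 0.1415
d₁ = [ln(345/340) + (0.076 + ½·0.49²)·0.08333] / (σ√T) = (0.0146 + 0.0163) / 0.1415 = 0.2187 ⇒ 0.22
d₂ = 0.2187 − 0.1415 = 0.0773 ⇒ 0.08
e^(−rT) = e^(−0.076·0.08333) = 0.9937
N(−d₂) = N(-0.08) = 0.4681;  N(−d₁) = N(-0.22) = 0.4129
P = 340·0.9937·0.4681 − 345·0.4129 = 158.1513 − 142.4505 = 15.7008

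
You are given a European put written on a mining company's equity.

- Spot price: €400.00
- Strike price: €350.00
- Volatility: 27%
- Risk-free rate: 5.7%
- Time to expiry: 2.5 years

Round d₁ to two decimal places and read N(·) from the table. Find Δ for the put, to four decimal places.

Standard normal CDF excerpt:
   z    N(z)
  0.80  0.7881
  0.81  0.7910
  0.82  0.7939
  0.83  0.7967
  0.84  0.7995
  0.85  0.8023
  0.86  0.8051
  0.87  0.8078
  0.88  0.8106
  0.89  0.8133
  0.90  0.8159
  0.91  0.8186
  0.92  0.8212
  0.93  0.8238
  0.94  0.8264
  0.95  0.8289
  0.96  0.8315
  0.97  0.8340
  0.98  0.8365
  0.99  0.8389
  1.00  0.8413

-0.1949

σ√T = 0.27 × 1.5811 = 0.4269
d₁ = [ln(400/350) + (0.057 + 0.27²/2)·2.5] / 0.4269 = [0.1335 + 0.2336] / 0.4269 = 0.8600 ≈ 0.86
N(d₁) = N(0.86) = 0.8051
Δ_put = N(d₁) − 1 = 0.8051 − 1 = -0.1949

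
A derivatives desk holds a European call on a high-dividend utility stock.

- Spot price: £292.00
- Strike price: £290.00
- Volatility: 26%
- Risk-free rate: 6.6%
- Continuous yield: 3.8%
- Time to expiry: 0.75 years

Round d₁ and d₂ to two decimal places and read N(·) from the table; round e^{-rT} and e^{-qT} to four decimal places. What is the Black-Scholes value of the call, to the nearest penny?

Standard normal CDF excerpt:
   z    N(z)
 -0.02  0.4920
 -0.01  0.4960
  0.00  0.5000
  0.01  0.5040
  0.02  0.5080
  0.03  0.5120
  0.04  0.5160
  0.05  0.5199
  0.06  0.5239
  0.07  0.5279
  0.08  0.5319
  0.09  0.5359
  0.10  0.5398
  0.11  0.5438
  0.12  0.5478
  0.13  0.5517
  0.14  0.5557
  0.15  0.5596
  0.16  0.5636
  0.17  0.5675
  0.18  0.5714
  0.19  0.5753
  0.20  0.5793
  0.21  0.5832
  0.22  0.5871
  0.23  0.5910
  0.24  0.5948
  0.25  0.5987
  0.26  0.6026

£29.70

σ√T = 0.26·√0.75 = 0.2252
d₁ = [ln(292/290) + (0.066 − 0.038 + 0.26²/2)·0.75] / 0.2252 = [0.0069 + 0.0464] / 0.2252 = 0.2364 → 0.24
d₂ = d₁ − σ√T = 0.2364 − 0.2252 = 0.0112 → 0.01
e^(−qT) = e^(−0.038·0.75) = 0.9719;  e^(−rT) = e^(−0.066·0.75) = 0.9517
N(d₁) = N(0.24) = 0.5948;  N(d₂) = N(0.01) = 0.5040
C = 292·0.9719·0.5948 − 290·0.9517·0.5040 = 168.8011 − 139.1005 = 29.7007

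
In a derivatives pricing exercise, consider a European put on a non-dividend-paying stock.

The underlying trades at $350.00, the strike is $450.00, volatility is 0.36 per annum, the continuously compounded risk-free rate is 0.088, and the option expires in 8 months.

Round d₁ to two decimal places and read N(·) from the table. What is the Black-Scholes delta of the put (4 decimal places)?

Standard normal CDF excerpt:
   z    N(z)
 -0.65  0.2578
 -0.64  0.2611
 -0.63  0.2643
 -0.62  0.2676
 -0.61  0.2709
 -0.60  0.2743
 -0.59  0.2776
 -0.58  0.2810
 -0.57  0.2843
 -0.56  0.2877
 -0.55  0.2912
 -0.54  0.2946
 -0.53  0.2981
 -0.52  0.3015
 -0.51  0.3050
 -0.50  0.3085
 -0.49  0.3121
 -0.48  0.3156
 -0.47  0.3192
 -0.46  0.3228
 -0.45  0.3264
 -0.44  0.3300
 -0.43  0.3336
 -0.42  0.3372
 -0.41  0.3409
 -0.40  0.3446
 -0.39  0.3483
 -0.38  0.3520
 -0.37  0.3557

T = 0.6667;  σ√T = 0.2939
d₁ = [ln(350/450) + (0.088 + ½·0.36²)·0.6667] / (σ√T) = (-0.2513 + 0.1019) / 0.2939 = -0.5084 → -0.51
N(d₁) = N(-0.51) = 0.3050
Δ_put = N(d₁) − 1 = 0.3050 − 1 = -0.6950

-0.6950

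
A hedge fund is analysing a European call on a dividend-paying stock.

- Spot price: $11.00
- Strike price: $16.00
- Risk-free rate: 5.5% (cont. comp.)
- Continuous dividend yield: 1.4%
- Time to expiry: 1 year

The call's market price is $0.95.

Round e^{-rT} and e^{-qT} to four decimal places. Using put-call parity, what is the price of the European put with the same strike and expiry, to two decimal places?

e^(−qT) = e^(−0.014·1) = 0.9861;  e^(−rT) = e^(−0.055·1) = 0.9465
Put-call parity: C − P = S·e^(−qT) − K·e^(−rT) = 11·0.9861 − 16·0.9465 = 10.8471 − 15.1440 = -4.2969
P = C − (C − P) = 0.95 − (-4.2969) = 5.2469

$5.25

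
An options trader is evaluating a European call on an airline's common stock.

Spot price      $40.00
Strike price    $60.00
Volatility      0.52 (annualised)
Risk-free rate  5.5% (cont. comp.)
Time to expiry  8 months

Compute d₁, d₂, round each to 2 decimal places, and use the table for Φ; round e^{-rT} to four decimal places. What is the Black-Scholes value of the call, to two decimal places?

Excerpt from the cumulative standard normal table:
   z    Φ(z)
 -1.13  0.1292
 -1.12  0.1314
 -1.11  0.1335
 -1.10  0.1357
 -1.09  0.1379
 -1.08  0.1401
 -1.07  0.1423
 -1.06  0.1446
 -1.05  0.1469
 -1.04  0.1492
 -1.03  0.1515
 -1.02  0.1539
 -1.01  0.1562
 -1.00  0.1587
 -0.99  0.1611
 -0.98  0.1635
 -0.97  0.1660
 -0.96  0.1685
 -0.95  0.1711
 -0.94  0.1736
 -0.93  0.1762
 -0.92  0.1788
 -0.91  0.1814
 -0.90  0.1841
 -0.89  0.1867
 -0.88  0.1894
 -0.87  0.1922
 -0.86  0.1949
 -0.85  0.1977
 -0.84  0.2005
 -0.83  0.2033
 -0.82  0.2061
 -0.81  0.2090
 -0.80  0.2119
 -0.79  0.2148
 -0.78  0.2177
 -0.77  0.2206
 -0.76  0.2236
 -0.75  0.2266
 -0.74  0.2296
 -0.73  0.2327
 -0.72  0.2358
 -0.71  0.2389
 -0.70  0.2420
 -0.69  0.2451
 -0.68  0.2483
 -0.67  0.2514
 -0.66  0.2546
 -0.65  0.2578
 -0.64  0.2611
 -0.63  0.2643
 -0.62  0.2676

σ√T = 0.52 × 0.8165 = 0.4246
d₁ = [ln(40/60) + (0.055 + 0.52²/2)·0.6667] / 0.4246 = [-0.4055 + 0.1268] / 0.4246 = -0.6563 ≈ -0.66
d₂ = d₁ − σ√T = -0.6563 − 0.4246 = -1.0809 ≈ -1.08
e^(−rT) = e^(−0.055·0.6667) = 0.9640
N(d₁) = N(-0.66) = 0.2546;  N(d₂) = N(-1.08) = 0.1401
C = 40·0.2546 − 60·0.9640·0.1401 = 10.1840 − 8.1034 = 2.0806

$2.08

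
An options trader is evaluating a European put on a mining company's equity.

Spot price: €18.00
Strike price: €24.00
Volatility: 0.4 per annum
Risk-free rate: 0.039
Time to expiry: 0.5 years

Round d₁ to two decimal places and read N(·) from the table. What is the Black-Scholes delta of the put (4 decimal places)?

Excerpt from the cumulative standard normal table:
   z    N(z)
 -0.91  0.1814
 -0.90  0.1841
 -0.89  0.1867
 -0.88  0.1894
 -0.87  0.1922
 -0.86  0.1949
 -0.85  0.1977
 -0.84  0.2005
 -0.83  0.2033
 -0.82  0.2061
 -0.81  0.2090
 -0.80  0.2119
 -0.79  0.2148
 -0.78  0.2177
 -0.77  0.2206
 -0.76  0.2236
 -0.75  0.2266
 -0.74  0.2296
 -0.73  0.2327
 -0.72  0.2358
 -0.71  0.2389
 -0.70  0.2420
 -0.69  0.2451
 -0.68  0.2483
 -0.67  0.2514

T = 0.5;  σ√T = 0.2828
d₁ = [ln(18/24) + (0.039 + 0.4²/2)·0.5] / 0.2828 = [-0.2877 + 0.0595] / 0.2828 = -0.8067 ≈ -0.81
N(d₁) = N(-0.81) = 0.2090
Δ_put = N(d₁) − 1 = 0.2090 − 1 = -0.7910

-0.7910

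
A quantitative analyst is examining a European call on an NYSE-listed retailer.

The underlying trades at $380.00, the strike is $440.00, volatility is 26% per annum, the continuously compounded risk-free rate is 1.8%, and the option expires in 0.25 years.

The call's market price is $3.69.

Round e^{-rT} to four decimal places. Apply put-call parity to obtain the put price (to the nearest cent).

e^(−rT) = e^(−0.018·0.25) = 0.9955
Put-call parity: C − P = S − K·e^(−rT) = 380 − 440·0.9955 = 380 − 438.0200 = -58.0200
P = C − (C − P) = 3.69 − (-58.0200) = 61.7100

$61.71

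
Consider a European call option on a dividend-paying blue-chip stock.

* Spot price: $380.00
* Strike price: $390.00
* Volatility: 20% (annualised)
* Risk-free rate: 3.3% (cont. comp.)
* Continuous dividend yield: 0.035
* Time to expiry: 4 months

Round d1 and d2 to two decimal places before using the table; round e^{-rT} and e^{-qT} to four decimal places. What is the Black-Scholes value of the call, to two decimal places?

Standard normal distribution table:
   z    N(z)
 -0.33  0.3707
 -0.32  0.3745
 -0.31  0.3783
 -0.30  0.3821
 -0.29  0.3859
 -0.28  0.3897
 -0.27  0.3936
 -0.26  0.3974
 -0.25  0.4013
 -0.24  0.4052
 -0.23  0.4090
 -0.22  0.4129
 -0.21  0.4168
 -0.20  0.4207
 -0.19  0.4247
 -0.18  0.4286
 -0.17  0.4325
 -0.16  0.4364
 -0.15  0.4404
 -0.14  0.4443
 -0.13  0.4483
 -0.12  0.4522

$13.58

T = 0.3333;  σ√T = 0.1155
ln(S/K) + (r − q + σ²/2)T = ln(380/390) + (0.033 − 0.035 + 0.2²/2)·0.3333 = -0.0260 + 0.0060 = -0.0200
d₁ = -0.0200 / 0.1155 = -0.1730 → -0.17
d₂ = d₁ − σ√T = -0.1730 − 0.1155 = -0.2885 → -0.29
e^(−qT) = e^(−0.035·0.3333) = 0.9884;  e^(−rT) = e^(−0.033·0.3333) = 0.9891
N(d₁) = N(-0.17) = 0.4325;  N(d₂) = N(-0.29) = 0.3859
C = 380·0.9884·0.4325 − 390·0.9891·0.3859 = 162.4435 − 148.8605 = 13.5830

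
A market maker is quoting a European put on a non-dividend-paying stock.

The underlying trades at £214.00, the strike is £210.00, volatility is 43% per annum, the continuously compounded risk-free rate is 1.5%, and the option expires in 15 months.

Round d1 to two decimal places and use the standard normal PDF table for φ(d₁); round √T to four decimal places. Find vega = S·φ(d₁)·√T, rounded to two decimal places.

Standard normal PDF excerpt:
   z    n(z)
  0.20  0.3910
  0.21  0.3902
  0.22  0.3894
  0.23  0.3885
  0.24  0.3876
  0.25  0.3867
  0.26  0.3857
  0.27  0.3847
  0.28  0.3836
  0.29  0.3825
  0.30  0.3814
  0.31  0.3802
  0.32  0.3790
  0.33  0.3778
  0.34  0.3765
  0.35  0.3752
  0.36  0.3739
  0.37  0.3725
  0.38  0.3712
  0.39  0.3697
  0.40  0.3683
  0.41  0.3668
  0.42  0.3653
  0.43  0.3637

T = 1.25;  σ√T = 0.4808
d₁ = [ln(214/210) + (0.015 + 0.43²/2)·1.25] / 0.4808 = [0.0189 + 0.1343] / 0.4808 = 0.3186 which rounds to 0.32
√T = √1.25 = 1.1180
φ(d₁) = φ(0.32) = 0.3790
vega = S·φ(d₁)·√T = 214·0.3790·1.1180 = 90.6765

90.68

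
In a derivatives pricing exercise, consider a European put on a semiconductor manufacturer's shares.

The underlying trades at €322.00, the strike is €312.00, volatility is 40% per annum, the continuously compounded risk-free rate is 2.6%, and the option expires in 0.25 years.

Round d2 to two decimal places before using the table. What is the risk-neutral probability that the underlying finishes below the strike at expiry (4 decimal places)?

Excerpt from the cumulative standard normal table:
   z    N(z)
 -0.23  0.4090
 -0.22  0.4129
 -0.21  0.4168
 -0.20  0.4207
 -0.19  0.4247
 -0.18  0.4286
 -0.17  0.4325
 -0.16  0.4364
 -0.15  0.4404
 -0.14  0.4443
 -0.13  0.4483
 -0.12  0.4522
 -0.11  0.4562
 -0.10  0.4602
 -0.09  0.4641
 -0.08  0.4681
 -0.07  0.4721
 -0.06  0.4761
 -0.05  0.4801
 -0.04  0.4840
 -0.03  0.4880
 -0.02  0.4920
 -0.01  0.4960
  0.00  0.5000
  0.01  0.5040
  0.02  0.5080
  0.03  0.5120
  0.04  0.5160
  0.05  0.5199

0.4641

σ√T = 0.4 × 0.5000 = 0.2000
d₁ = [ln(322/312) + (0.026 + ½·0.4²)·0.25] / (σ√T) = (0.0315 + 0.0265) / 0.2000 = 0.2902 ≈ 0.29
d₂ = 0.2902 − 0.2000 = 0.0902 ≈ 0.09
Risk-neutral Pr[S_T < K] = N(−d₂) = N(-0.09) = 0.4641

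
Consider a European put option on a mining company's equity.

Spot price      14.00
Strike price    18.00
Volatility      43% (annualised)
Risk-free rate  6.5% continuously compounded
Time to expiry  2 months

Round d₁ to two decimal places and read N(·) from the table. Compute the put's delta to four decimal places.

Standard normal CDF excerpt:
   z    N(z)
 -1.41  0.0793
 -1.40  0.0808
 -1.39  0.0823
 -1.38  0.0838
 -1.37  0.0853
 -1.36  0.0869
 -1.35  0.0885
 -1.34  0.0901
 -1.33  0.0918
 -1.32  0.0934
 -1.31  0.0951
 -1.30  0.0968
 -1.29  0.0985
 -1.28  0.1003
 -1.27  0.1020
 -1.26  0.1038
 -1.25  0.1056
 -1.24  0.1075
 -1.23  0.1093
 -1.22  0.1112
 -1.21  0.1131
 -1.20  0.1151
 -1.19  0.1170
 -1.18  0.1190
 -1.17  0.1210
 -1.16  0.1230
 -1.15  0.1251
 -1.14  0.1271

-0.8997

σ√T = 0.43·√0.1667 = 0.1755
ln(S/K) + (r + σ²/2)T = ln(14/18) + (0.065 + 0.43²/2)·0.1667 = -0.2513 + 0.0262 = -0.2251
d₁ = -0.2251 / 0.1755 = -1.2821 which rounds to -1.28
N(d₁) = N(-1.28) = 0.1003
Δ_put = N(d₁) − 1 = 0.1003 − 1 = -0.8997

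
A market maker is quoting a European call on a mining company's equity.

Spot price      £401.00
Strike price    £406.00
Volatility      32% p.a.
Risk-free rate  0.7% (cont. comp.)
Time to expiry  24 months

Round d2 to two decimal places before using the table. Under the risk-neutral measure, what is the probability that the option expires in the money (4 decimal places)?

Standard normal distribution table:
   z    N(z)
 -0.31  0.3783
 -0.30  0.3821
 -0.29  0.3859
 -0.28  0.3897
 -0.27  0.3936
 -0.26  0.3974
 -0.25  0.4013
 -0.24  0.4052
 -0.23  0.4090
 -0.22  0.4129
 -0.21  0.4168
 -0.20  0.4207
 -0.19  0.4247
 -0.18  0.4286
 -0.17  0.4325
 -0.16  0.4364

0.4129

σ√T = 0.32 × 1.4142 = 0.4525
ln(S/K) + (r + σ²/2)T = ln(401/406) + (0.007 + 0.32²/2)·2 = -0.0124 + 0.1164 = 0.1040
d₁ = 0.1040 / 0.4525 = 0.2298 ≈ 0.23
d₂ = d₁ − σ√T = 0.2298 − 0.4525 = -0.2227 ≈ -0.22
Pr(exercise) under Q = N(d₂) = 0.4129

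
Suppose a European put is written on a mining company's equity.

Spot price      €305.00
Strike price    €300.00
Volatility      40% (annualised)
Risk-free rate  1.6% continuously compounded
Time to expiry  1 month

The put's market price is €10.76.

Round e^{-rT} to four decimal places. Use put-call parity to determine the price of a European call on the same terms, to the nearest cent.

€16.15

exp(−rT) = exp(−0.016·0.08333) = 0.9987
Put-call parity: C − P = S − K·e^(−rT) = 305 − 300·0.9987 = 305 − 299.6100 = 5.3900
C = P + (C − P) = 10.76 + (5.3900) = 16.1500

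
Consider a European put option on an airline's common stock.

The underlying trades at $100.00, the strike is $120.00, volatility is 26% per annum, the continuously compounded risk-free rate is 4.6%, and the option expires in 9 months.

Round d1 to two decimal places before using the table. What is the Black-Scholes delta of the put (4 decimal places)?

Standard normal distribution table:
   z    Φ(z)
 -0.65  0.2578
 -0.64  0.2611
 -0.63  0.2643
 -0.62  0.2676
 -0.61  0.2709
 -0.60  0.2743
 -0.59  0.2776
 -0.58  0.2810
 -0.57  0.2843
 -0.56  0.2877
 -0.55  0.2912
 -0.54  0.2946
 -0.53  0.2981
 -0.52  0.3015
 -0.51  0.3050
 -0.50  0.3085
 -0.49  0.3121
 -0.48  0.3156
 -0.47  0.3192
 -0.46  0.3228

-0.7054

σ√T = 0.26·√0.75 = 0.2252
ln(S/K) + (r + σ²/2)T = ln(100/120) + (0.046 + 0.26²/2)·0.75 = -0.1823 + 0.0599 = -0.1225
d₁ = -0.1225 / 0.2252 = -0.5439 which rounds to -0.54
N(d₁) = N(-0.54) = 0.2946
Δ_put = N(d₁) − 1 = 0.2946 − 1 = -0.7054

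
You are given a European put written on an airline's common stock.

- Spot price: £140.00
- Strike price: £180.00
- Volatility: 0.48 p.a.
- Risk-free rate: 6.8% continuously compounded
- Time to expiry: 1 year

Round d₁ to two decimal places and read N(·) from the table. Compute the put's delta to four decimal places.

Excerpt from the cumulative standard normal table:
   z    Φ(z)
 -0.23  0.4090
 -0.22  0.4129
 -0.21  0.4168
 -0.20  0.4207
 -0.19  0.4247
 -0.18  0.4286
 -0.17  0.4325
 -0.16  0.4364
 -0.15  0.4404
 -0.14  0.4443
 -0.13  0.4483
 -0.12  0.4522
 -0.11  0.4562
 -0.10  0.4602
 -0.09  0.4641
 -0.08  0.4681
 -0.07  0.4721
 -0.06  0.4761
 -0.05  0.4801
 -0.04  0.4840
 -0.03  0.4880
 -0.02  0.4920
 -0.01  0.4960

-0.5557

T = 1;  σ√T = 0.4800
d₁ = [ln(140/180) + (0.068 + 0.48²/2)·1] / 0.4800 = [-0.2513 + 0.1832] / 0.4800 = -0.1419 which rounds to -0.14
N(d₁) = N(-0.14) = 0.4443
Δ_put = N(d₁) − 1 = 0.4443 − 1 = -0.5557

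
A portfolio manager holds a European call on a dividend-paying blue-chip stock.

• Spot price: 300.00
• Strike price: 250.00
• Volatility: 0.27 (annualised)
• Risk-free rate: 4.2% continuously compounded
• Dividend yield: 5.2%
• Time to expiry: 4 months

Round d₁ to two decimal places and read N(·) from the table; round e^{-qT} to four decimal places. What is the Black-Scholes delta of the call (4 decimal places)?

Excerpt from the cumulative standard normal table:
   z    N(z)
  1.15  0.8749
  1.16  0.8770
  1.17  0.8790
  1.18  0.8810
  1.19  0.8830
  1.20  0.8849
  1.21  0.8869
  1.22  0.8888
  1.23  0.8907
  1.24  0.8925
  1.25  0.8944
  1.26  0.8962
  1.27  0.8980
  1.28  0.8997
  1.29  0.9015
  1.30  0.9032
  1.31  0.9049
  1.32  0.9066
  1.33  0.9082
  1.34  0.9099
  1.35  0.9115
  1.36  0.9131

0.8754

T = 0.3333;  σ√T = 0.1559
d₁ = [ln(300/250) + (0.042 − 0.052 + ½·0.27²)·0.3333] / (σ√T) = (0.1823 + 0.0088) / 0.1559 = 1.2262 ⇒ 1.23
N(d₁) = N(1.23) = 0.8907
Δ_call = exp(−qT)·N(d₁) = 0.9828·0.8907 = 0.8754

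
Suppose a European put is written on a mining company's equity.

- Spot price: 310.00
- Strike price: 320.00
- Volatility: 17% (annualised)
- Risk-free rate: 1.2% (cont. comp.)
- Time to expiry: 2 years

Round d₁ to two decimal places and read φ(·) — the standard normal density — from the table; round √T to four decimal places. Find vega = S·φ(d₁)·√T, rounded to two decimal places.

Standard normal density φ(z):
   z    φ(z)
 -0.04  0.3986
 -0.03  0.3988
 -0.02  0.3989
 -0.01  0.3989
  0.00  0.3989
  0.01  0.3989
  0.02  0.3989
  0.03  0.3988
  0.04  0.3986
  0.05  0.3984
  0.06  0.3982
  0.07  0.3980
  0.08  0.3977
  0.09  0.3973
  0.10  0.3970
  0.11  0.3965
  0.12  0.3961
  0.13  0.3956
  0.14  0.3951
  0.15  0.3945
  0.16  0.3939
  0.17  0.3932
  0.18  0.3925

T = 2;  σ√T = 0.2404
d₁ = [ln(310/320) + (0.012 + ½·0.17²)·2] / (σ√T) = (-0.0317 + 0.0529) / 0.2404 = 0.0880 which rounds to 0.09
√T = √2 = 1.4142
φ(d₁) = φ(0.09) = 0.3973
vega = S·φ(d₁)·√T = 310·0.3973·1.4142 = 174.1771

174.18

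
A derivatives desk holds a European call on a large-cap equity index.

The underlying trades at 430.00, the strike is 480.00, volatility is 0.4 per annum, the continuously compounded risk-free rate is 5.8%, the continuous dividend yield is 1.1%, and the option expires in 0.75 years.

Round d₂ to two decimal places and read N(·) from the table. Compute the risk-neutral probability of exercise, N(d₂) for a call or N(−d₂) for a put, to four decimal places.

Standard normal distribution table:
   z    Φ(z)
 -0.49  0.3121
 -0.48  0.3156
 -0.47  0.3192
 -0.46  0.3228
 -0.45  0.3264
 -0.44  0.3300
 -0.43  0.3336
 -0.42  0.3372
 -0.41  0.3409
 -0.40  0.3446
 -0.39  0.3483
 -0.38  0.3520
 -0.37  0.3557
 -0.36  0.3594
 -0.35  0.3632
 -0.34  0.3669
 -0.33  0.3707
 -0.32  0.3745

0.3483

σ√T = 0.4 × 0.8660 = 0.3464
d₁ = [ln(430/480) + (0.058 − 0.011 + 0.4²/2)·0.75] / 0.3464 = [-0.1100 + 0.0953] / 0.3464 = -0.0426 → -0.04
d₂ = d₁ − σ√T = -0.0426 − 0.3464 = -0.3890 → -0.39
Pr(exercise) under Q = N(d₂) = 0.3483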